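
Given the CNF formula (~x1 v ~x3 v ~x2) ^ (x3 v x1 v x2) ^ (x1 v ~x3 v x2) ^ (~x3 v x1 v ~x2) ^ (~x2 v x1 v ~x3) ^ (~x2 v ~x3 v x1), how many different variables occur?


Identify each distinct variable in the formula.
Variables found: x1, x2, x3.
Total distinct variables = 3.

3


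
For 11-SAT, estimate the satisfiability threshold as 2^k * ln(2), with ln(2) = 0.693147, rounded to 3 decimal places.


Using the asymptotic formula: threshold ~ 2^k * ln(2).
2^11 = 2048.
2048 * 0.693147 = 1419.565.

1419.565


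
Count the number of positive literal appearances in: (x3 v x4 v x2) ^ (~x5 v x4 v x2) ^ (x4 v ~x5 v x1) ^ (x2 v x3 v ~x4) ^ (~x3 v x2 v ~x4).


Scan each clause for unnegated literals.
Clause 1: 3 positive; Clause 2: 2 positive; Clause 3: 2 positive; Clause 4: 2 positive; Clause 5: 1 positive.
Total positive literal occurrences = 10.

10


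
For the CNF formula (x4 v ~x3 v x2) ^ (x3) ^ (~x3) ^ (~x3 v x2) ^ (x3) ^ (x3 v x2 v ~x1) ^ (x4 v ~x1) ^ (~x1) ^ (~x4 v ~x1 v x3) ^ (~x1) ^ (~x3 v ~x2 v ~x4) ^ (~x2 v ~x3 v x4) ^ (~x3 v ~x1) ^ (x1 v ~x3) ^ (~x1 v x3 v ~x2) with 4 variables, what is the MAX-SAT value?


Enumerate all 16 truth assignments.
For each, count how many of the 15 clauses are satisfied.
The formula is not fully satisfiable, so the maximum is below 15.
Maximum simultaneously satisfiable clauses = 13.

13


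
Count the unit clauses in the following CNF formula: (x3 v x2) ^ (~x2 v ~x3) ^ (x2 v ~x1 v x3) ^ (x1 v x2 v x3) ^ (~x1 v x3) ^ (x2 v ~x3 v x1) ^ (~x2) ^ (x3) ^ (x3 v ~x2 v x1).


A unit clause contains exactly one literal.
Unit clauses found: (~x2), (x3).
Count = 2.

2


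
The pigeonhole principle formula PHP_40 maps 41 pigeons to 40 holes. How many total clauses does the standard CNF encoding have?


The PHP encoding has two parts:
1) At-least-one-hole clauses: 41 (one per pigeon, each with 40 literals).
2) At-most-one-pigeon-per-hole clauses: 40 holes * C(41,2) = 40 * 820 = 32800.
Total clauses = 41 + 32800 = 32841.

32841


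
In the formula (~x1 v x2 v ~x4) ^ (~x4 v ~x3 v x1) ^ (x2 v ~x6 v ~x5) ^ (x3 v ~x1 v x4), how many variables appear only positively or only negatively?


A pure literal appears in only one polarity across all clauses.
Pure literals: x2 (positive only), x5 (negative only), x6 (negative only).
Count = 3.

3


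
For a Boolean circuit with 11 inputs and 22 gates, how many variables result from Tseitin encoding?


The Tseitin transformation introduces one auxiliary variable per gate.
Total variables = inputs + gates = 11 + 22 = 33.

33


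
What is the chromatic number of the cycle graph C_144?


A cycle on an even number of vertices is bipartite: alternate two colors around the cycle.
Since 144 is even, two colors suffice, and at least two are needed because the graph has edges.
Chromatic number = 2.

2


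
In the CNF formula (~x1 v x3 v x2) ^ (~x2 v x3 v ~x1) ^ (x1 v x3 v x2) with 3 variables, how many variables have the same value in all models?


Find all satisfying assignments: 5 model(s).
Check which variables have the same value in every model.
No variable is fixed across all models.
Backbone size = 0.

0


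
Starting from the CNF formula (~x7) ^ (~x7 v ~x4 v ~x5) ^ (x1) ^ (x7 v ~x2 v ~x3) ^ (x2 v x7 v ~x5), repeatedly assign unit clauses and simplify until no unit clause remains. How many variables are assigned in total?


Unit propagation repeatedly assigns the literal in any unit clause, then simplifies.
Assignments in order: x7 = F, x1 = T.
No further unit clauses remain.
Total variables assigned = 2.

2


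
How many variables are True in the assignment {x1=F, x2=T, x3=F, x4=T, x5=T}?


The weight is the number of variables assigned True.
True variables: x2, x4, x5.
Weight = 3.

3


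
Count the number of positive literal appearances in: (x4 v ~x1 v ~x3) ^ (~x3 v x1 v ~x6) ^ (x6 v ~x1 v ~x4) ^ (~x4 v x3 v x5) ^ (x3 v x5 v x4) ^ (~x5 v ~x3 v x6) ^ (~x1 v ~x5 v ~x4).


Scan each clause for unnegated literals.
Clause 1: 1 positive; Clause 2: 1 positive; Clause 3: 1 positive; Clause 4: 2 positive; Clause 5: 3 positive; Clause 6: 1 positive; Clause 7: 0 positive.
Total positive literal occurrences = 9.

9


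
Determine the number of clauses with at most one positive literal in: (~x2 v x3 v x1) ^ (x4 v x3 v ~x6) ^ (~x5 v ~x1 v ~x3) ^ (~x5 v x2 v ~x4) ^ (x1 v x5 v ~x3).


A Horn clause has at most one positive literal.
Clause 1: 2 positive lit(s) -> not Horn
Clause 2: 2 positive lit(s) -> not Horn
Clause 3: 0 positive lit(s) -> Horn
Clause 4: 1 positive lit(s) -> Horn
Clause 5: 2 positive lit(s) -> not Horn
Total Horn clauses = 2.

2


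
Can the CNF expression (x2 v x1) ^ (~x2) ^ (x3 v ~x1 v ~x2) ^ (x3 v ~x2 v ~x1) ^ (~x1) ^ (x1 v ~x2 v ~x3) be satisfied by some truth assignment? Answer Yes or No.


Check all 8 possible truth assignments.
Number of satisfying assignments found: 0.
The formula is unsatisfiable.

No


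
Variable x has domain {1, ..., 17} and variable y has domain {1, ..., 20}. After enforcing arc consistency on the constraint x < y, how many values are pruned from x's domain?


For the constraint x < y, x needs a supporting value in y's domain.
x can be at most 19 (one less than y's maximum).
Valid x values from domain: 17 out of 17.
Pruned = 17 - 17 = 0.

0


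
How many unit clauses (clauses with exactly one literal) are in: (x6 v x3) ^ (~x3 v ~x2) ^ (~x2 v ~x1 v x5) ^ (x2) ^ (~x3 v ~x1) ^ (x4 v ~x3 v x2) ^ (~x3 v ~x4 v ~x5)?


A unit clause contains exactly one literal.
Unit clauses found: (x2).
Count = 1.

1


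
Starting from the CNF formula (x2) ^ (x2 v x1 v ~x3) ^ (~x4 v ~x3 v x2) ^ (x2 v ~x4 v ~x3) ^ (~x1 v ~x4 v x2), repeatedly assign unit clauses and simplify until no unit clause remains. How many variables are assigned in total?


Unit propagation repeatedly assigns the literal in any unit clause, then simplifies.
Assignments in order: x2 = T.
No further unit clauses remain.
Total variables assigned = 1.

1


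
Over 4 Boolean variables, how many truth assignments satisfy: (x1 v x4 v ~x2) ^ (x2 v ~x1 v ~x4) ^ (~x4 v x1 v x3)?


Enumerate all 16 truth assignments over 4 variables.
Test each against every clause.
Satisfying assignments found: 10.

10


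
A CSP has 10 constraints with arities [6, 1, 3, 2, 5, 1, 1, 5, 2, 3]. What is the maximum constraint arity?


The arities are: 6, 1, 3, 2, 5, 1, 1, 5, 2, 3.
Scan for the maximum value.
Maximum arity = 6.

6


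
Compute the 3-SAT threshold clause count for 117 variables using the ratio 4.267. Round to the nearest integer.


The 3-SAT phase transition occurs at approximately 4.267 clauses per variable.
m = 4.267 * 117 = 499.239.
Rounded to nearest integer: 499.

499


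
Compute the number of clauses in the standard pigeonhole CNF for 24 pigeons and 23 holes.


The PHP encoding has two parts:
1) At-least-one-hole clauses: 24 (one per pigeon, each with 23 literals).
2) At-most-one-pigeon-per-hole clauses: 23 holes * C(24,2) = 23 * 276 = 6348.
Total clauses = 24 + 6348 = 6372.

6372


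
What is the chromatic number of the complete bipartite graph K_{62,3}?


K_{62,3} is bipartite by definition: the two parts are independent sets, with every edge crossing between them.
Color all vertices in one part with color 1 and all vertices in the other part with color 2.
Since the graph has at least one edge, one color does not suffice.
Chromatic number = 2.

2


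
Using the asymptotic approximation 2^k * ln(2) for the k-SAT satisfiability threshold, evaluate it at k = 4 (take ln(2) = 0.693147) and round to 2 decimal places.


Using the asymptotic formula: threshold ~ 2^k * ln(2).
2^4 = 16.
16 * 0.693147 = 11.09.

11.09


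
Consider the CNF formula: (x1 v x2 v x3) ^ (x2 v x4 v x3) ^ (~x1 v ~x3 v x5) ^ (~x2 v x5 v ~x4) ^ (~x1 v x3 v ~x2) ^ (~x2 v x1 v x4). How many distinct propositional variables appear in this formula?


Identify each distinct variable in the formula.
Variables found: x1, x2, x3, x4, x5.
Total distinct variables = 5.

5


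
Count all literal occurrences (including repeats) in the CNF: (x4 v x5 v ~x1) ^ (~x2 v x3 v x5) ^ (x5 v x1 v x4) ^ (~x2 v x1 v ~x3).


Clause lengths: 3, 3, 3, 3.
Sum = 3 + 3 + 3 + 3 = 12.

12


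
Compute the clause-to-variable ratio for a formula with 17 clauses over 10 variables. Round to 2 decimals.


Clause-to-variable ratio = clauses / variables.
17 / 10 = 1.7.

1.7


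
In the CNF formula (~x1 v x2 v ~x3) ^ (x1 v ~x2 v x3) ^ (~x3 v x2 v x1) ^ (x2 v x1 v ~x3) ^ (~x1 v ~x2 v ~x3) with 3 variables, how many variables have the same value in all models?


Find all satisfying assignments: 4 model(s).
Check which variables have the same value in every model.
No variable is fixed across all models.
Backbone size = 0.

0


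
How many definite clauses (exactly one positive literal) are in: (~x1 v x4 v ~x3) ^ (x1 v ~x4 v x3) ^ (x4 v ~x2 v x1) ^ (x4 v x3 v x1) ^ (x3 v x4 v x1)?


A definite clause has exactly one positive literal.
Clause 1: 1 positive -> definite
Clause 2: 2 positive -> not definite
Clause 3: 2 positive -> not definite
Clause 4: 3 positive -> not definite
Clause 5: 3 positive -> not definite
Definite clause count = 1.

1


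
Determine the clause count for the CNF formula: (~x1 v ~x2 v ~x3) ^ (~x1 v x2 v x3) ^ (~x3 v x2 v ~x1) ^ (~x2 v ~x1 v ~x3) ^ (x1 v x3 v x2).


Each group enclosed in parentheses joined by ^ is one clause.
Counting the conjuncts: 5 clauses.

5


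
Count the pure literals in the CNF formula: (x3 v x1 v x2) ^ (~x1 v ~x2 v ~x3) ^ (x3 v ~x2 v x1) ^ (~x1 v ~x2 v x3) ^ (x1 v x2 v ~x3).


A pure literal appears in only one polarity across all clauses.
No pure literals found.
Count = 0.

0


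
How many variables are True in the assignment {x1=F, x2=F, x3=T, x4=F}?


The weight is the number of variables assigned True.
True variables: x3.
Weight = 1.

1


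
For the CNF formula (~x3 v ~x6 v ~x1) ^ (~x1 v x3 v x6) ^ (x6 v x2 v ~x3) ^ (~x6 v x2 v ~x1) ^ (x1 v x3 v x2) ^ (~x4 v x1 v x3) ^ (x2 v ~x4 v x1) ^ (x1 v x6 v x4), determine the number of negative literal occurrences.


Scan each clause for negated literals.
Clause 1: 3 negative; Clause 2: 1 negative; Clause 3: 1 negative; Clause 4: 2 negative; Clause 5: 0 negative; Clause 6: 1 negative; Clause 7: 1 negative; Clause 8: 0 negative.
Total negative literal occurrences = 9.

9


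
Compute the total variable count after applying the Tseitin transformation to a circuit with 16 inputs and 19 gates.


The Tseitin transformation introduces one auxiliary variable per gate.
Total variables = inputs + gates = 16 + 19 = 35.

35


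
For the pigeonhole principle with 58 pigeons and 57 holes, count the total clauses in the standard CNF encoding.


The PHP encoding has two parts:
1) At-least-one-hole clauses: 58 (one per pigeon, each with 57 literals).
2) At-most-one-pigeon-per-hole clauses: 57 holes * C(58,2) = 57 * 1653 = 94221.
Total clauses = 58 + 94221 = 94279.

94279


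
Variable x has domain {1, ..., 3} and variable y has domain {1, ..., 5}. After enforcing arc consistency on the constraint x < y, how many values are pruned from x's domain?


For the constraint x < y, x needs a supporting value in y's domain.
x can be at most 4 (one less than y's maximum).
Valid x values from domain: 3 out of 3.
Pruned = 3 - 3 = 0.

0


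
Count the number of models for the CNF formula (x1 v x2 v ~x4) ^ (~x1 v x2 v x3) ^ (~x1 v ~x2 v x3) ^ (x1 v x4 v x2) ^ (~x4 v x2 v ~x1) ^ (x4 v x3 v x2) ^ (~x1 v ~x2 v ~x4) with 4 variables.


Enumerate all 16 truth assignments over 4 variables.
Test each against every clause.
Satisfying assignments found: 6.

6


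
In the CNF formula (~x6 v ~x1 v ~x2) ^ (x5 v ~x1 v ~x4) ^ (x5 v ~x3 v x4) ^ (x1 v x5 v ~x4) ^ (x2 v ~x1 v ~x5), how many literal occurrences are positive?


Scan each clause for unnegated literals.
Clause 1: 0 positive; Clause 2: 1 positive; Clause 3: 2 positive; Clause 4: 2 positive; Clause 5: 1 positive.
Total positive literal occurrences = 6.

6


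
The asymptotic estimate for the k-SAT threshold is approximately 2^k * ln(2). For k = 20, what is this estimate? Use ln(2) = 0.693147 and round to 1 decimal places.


Using the asymptotic formula: threshold ~ 2^k * ln(2).
2^20 = 1048576.
1048576 * 0.693147 = 726817.3.

726817.3


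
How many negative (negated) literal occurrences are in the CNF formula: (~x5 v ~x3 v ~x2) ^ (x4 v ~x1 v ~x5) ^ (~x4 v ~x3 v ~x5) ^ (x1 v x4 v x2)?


Scan each clause for negated literals.
Clause 1: 3 negative; Clause 2: 2 negative; Clause 3: 3 negative; Clause 4: 0 negative.
Total negative literal occurrences = 8.

8


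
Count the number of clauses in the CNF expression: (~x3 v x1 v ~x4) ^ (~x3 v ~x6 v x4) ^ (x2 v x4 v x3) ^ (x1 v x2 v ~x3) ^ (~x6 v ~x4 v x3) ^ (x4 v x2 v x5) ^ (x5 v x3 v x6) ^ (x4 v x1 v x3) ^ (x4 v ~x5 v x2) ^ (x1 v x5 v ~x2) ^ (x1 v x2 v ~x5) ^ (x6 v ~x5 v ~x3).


Each group enclosed in parentheses joined by ^ is one clause.
Counting the conjuncts: 12 clauses.

12


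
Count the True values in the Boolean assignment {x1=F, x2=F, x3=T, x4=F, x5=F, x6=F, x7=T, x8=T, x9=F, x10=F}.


The weight is the number of variables assigned True.
True variables: x3, x7, x8.
Weight = 3.

3


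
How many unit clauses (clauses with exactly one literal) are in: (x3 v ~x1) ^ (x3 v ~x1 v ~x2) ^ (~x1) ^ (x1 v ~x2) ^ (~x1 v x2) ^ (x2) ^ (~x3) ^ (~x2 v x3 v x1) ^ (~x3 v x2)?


A unit clause contains exactly one literal.
Unit clauses found: (~x1), (x2), (~x3).
Count = 3.

3


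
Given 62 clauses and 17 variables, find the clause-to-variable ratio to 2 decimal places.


Clause-to-variable ratio = clauses / variables.
62 / 17 = 3.65.

3.65


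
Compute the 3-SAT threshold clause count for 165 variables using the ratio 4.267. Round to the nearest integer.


The 3-SAT phase transition occurs at approximately 4.267 clauses per variable.
m = 4.267 * 165 = 704.055.
Rounded to nearest integer: 704.

704


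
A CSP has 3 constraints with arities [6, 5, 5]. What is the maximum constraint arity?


The arities are: 6, 5, 5.
Scan for the maximum value.
Maximum arity = 6.

6


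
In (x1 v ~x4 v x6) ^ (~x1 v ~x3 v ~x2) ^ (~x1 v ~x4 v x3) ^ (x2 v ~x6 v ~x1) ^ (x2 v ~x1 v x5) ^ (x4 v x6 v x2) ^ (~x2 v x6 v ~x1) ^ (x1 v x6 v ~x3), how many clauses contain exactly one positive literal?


A definite clause has exactly one positive literal.
Clause 1: 2 positive -> not definite
Clause 2: 0 positive -> not definite
Clause 3: 1 positive -> definite
Clause 4: 1 positive -> definite
Clause 5: 2 positive -> not definite
Clause 6: 3 positive -> not definite
Clause 7: 1 positive -> definite
Clause 8: 2 positive -> not definite
Definite clause count = 3.

3


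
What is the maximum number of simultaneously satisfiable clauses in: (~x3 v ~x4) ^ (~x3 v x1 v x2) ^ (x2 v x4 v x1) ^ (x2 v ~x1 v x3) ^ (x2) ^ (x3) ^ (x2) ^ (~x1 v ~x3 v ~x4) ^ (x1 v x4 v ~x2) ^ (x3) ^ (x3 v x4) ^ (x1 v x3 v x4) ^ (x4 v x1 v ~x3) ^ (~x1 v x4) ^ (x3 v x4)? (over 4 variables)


Enumerate all 16 truth assignments.
For each, count how many of the 15 clauses are satisfied.
The formula is not fully satisfiable, so the maximum is below 15.
Maximum simultaneously satisfiable clauses = 14.

14


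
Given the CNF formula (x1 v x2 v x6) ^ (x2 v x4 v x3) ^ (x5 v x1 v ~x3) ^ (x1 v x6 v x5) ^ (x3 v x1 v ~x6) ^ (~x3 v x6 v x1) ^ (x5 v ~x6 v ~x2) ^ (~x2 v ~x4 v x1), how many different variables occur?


Identify each distinct variable in the formula.
Variables found: x1, x2, x3, x4, x5, x6.
Total distinct variables = 6.

6


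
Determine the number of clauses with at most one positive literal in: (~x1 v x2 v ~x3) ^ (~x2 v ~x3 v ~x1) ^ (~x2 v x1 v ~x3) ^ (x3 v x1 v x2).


A Horn clause has at most one positive literal.
Clause 1: 1 positive lit(s) -> Horn
Clause 2: 0 positive lit(s) -> Horn
Clause 3: 1 positive lit(s) -> Horn
Clause 4: 3 positive lit(s) -> not Horn
Total Horn clauses = 3.

3


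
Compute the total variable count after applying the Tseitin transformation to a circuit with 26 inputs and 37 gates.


The Tseitin transformation introduces one auxiliary variable per gate.
Total variables = inputs + gates = 26 + 37 = 63.

63


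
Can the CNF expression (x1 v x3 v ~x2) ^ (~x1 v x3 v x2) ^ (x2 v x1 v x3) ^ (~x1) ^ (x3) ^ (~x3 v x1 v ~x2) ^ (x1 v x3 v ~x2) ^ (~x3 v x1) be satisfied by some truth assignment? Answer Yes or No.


Check all 8 possible truth assignments.
Number of satisfying assignments found: 0.
The formula is unsatisfiable.

No


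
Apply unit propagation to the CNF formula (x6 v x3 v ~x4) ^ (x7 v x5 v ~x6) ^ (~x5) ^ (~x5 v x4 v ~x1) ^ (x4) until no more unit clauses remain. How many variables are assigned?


Unit propagation repeatedly assigns the literal in any unit clause, then simplifies.
Assignments in order: x5 = F, x4 = T.
No further unit clauses remain.
Total variables assigned = 2.

2


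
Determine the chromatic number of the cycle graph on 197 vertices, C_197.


An odd cycle cannot be 2-colored: alternating two colors around the cycle returns to the start with a conflict.
Since 197 is odd, three colors are required (and three suffice).
Chromatic number = 3.

3


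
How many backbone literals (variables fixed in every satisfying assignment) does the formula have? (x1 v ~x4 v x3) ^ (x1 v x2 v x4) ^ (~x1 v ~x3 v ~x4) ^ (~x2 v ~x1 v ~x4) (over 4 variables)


Find all satisfying assignments: 9 model(s).
Check which variables have the same value in every model.
No variable is fixed across all models.
Backbone size = 0.

0


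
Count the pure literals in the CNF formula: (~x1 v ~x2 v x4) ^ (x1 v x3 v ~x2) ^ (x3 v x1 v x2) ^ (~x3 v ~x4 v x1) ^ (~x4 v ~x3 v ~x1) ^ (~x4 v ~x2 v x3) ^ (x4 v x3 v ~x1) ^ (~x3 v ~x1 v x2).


A pure literal appears in only one polarity across all clauses.
No pure literals found.
Count = 0.

0


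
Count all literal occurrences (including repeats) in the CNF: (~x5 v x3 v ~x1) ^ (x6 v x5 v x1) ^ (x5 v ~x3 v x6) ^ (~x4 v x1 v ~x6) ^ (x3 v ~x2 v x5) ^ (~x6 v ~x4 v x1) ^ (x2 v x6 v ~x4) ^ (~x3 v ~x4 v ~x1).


Clause lengths: 3, 3, 3, 3, 3, 3, 3, 3.
Sum = 3 + 3 + 3 + 3 + 3 + 3 + 3 + 3 = 24.

24


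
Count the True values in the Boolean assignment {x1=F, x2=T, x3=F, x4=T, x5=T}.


The weight is the number of variables assigned True.
True variables: x2, x4, x5.
Weight = 3.

3


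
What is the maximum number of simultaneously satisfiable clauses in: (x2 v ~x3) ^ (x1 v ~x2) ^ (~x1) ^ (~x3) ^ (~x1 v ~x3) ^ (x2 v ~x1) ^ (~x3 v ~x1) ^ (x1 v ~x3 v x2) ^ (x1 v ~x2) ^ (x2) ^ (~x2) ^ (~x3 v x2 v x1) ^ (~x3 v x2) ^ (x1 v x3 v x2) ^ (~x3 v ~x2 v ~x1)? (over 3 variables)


Enumerate all 8 truth assignments.
For each, count how many of the 15 clauses are satisfied.
The formula is not fully satisfiable, so the maximum is below 15.
Maximum simultaneously satisfiable clauses = 13.

13


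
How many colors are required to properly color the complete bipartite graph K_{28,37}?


K_{28,37} is bipartite by definition: the two parts are independent sets, with every edge crossing between them.
Color all vertices in one part with color 1 and all vertices in the other part with color 2.
Since the graph has at least one edge, one color does not suffice.
Chromatic number = 2.

2


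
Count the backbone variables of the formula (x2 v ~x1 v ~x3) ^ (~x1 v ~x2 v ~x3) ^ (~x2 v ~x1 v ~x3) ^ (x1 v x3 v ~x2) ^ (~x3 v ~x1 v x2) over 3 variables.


Find all satisfying assignments: 5 model(s).
Check which variables have the same value in every model.
No variable is fixed across all models.
Backbone size = 0.

0


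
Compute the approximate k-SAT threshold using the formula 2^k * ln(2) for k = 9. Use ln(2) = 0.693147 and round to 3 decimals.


Using the asymptotic formula: threshold ~ 2^k * ln(2).
2^9 = 512.
512 * 0.693147 = 354.891.

354.891


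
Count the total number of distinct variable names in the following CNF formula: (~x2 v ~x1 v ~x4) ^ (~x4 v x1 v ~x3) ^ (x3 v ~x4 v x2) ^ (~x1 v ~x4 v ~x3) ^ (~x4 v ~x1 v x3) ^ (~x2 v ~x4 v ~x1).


Identify each distinct variable in the formula.
Variables found: x1, x2, x3, x4.
Total distinct variables = 4.

4


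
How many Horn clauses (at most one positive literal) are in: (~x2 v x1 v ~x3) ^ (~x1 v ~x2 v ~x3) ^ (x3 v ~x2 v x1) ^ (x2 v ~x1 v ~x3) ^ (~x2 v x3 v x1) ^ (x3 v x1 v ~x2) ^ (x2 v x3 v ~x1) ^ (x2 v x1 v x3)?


A Horn clause has at most one positive literal.
Clause 1: 1 positive lit(s) -> Horn
Clause 2: 0 positive lit(s) -> Horn
Clause 3: 2 positive lit(s) -> not Horn
Clause 4: 1 positive lit(s) -> Horn
Clause 5: 2 positive lit(s) -> not Horn
Clause 6: 2 positive lit(s) -> not Horn
Clause 7: 2 positive lit(s) -> not Horn
Clause 8: 3 positive lit(s) -> not Horn
Total Horn clauses = 3.

3


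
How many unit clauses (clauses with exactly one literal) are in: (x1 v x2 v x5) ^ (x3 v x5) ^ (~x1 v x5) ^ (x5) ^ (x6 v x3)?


A unit clause contains exactly one literal.
Unit clauses found: (x5).
Count = 1.

1


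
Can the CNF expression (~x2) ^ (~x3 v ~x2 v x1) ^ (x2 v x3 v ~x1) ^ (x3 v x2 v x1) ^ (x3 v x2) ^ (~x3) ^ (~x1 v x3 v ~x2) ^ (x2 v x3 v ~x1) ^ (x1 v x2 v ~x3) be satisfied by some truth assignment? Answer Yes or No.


Check all 8 possible truth assignments.
Number of satisfying assignments found: 0.
The formula is unsatisfiable.

No


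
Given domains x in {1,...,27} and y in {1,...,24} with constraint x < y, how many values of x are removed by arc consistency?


For the constraint x < y, x needs a supporting value in y's domain.
x can be at most 23 (one less than y's maximum).
Valid x values from domain: 23 out of 27.
Pruned = 27 - 23 = 4.

4


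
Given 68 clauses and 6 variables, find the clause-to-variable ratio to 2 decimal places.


Clause-to-variable ratio = clauses / variables.
68 / 6 = 11.33.

11.33


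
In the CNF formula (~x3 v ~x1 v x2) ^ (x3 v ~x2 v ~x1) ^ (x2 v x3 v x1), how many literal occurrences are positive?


Scan each clause for unnegated literals.
Clause 1: 1 positive; Clause 2: 1 positive; Clause 3: 3 positive.
Total positive literal occurrences = 5.

5


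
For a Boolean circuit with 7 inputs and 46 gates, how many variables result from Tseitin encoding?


The Tseitin transformation introduces one auxiliary variable per gate.
Total variables = inputs + gates = 7 + 46 = 53.

53


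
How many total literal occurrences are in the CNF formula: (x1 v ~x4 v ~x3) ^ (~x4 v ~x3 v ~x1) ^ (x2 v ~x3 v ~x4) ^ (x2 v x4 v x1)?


Clause lengths: 3, 3, 3, 3.
Sum = 3 + 3 + 3 + 3 = 12.

12


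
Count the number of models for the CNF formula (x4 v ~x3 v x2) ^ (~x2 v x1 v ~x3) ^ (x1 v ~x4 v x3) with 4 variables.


Enumerate all 16 truth assignments over 4 variables.
Test each against every clause.
Satisfying assignments found: 10.

10


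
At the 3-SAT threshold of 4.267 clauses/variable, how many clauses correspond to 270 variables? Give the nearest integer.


The 3-SAT phase transition occurs at approximately 4.267 clauses per variable.
m = 4.267 * 270 = 1152.09.
Rounded to nearest integer: 1152.

1152


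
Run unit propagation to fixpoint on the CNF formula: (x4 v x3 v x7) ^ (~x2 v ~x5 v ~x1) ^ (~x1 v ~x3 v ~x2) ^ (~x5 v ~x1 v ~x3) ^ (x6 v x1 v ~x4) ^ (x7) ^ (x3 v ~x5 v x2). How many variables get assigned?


Unit propagation repeatedly assigns the literal in any unit clause, then simplifies.
Assignments in order: x7 = T.
No further unit clauses remain.
Total variables assigned = 1.

1


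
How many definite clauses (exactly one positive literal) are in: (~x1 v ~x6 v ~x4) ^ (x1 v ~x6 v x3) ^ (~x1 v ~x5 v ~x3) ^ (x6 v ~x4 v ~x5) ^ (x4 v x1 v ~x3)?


A definite clause has exactly one positive literal.
Clause 1: 0 positive -> not definite
Clause 2: 2 positive -> not definite
Clause 3: 0 positive -> not definite
Clause 4: 1 positive -> definite
Clause 5: 2 positive -> not definite
Definite clause count = 1.

1


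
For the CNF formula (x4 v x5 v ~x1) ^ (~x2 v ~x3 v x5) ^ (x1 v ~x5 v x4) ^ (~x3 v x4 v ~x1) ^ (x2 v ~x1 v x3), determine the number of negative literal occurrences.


Scan each clause for negated literals.
Clause 1: 1 negative; Clause 2: 2 negative; Clause 3: 1 negative; Clause 4: 2 negative; Clause 5: 1 negative.
Total negative literal occurrences = 7.

7


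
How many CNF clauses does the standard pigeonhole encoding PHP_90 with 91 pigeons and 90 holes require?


The PHP encoding has two parts:
1) At-least-one-hole clauses: 91 (one per pigeon, each with 90 literals).
2) At-most-one-pigeon-per-hole clauses: 90 holes * C(91,2) = 90 * 4095 = 368550.
Total clauses = 91 + 368550 = 368641.

368641


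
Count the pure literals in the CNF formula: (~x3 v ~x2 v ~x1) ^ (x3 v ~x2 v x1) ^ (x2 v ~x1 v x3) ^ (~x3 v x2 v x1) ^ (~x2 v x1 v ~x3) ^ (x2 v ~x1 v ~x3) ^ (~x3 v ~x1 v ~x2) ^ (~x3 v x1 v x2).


A pure literal appears in only one polarity across all clauses.
No pure literals found.
Count = 0.

0


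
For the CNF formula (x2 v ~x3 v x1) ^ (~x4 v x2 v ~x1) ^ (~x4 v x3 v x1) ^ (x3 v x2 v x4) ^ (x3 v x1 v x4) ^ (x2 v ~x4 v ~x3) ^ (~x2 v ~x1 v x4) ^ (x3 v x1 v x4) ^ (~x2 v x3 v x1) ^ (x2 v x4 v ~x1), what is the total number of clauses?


Each group enclosed in parentheses joined by ^ is one clause.
Counting the conjuncts: 10 clauses.

10


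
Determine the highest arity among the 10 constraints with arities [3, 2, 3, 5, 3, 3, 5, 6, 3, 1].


The arities are: 3, 2, 3, 5, 3, 3, 5, 6, 3, 1.
Scan for the maximum value.
Maximum arity = 6.

6


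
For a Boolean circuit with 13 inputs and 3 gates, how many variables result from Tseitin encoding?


The Tseitin transformation introduces one auxiliary variable per gate.
Total variables = inputs + gates = 13 + 3 = 16.

16


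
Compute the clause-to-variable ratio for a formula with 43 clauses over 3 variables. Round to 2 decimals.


Clause-to-variable ratio = clauses / variables.
43 / 3 = 14.33.

14.33


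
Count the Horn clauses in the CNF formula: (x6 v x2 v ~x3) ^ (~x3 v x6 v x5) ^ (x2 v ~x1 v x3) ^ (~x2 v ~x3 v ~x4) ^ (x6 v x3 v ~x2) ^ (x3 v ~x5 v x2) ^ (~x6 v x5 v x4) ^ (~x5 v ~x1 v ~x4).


A Horn clause has at most one positive literal.
Clause 1: 2 positive lit(s) -> not Horn
Clause 2: 2 positive lit(s) -> not Horn
Clause 3: 2 positive lit(s) -> not Horn
Clause 4: 0 positive lit(s) -> Horn
Clause 5: 2 positive lit(s) -> not Horn
Clause 6: 2 positive lit(s) -> not Horn
Clause 7: 2 positive lit(s) -> not Horn
Clause 8: 0 positive lit(s) -> Horn
Total Horn clauses = 2.

2


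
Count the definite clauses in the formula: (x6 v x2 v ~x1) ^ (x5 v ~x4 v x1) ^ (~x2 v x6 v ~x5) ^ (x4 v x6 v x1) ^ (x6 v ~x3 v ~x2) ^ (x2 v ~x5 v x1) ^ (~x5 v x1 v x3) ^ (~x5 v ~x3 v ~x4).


A definite clause has exactly one positive literal.
Clause 1: 2 positive -> not definite
Clause 2: 2 positive -> not definite
Clause 3: 1 positive -> definite
Clause 4: 3 positive -> not definite
Clause 5: 1 positive -> definite
Clause 6: 2 positive -> not definite
Clause 7: 2 positive -> not definite
Clause 8: 0 positive -> not definite
Definite clause count = 2.

2


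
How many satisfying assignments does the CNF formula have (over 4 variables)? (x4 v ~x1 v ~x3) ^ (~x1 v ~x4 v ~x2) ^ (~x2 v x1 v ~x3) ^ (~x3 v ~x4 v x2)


Enumerate all 16 truth assignments over 4 variables.
Test each against every clause.
Satisfying assignments found: 8.

8


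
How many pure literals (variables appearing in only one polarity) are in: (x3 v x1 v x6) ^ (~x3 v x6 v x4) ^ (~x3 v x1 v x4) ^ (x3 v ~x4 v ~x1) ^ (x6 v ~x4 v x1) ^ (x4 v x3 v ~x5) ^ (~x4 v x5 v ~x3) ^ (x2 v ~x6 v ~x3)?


A pure literal appears in only one polarity across all clauses.
Pure literals: x2 (positive only).
Count = 1.

1


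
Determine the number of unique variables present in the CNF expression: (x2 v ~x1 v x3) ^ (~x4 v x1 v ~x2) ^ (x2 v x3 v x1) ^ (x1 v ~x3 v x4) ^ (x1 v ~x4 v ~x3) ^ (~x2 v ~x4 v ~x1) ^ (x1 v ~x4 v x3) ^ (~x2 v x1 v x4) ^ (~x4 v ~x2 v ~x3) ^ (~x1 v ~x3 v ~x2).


Identify each distinct variable in the formula.
Variables found: x1, x2, x3, x4.
Total distinct variables = 4.

4


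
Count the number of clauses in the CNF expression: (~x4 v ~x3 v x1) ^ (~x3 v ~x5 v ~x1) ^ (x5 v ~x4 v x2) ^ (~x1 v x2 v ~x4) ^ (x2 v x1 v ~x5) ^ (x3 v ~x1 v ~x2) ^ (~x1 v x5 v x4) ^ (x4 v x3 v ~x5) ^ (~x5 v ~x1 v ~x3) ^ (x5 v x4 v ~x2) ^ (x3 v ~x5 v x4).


Each group enclosed in parentheses joined by ^ is one clause.
Counting the conjuncts: 11 clauses.

11


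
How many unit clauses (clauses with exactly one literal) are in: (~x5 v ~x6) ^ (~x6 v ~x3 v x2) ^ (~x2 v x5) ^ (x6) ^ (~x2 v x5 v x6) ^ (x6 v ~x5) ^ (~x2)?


A unit clause contains exactly one literal.
Unit clauses found: (x6), (~x2).
Count = 2.

2


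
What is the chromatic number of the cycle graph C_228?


A cycle on an even number of vertices is bipartite: alternate two colors around the cycle.
Since 228 is even, two colors suffice, and at least two are needed because the graph has edges.
Chromatic number = 2.

2


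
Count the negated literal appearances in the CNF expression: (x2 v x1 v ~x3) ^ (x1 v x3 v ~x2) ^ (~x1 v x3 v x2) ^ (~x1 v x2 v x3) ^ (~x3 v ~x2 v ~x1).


Scan each clause for negated literals.
Clause 1: 1 negative; Clause 2: 1 negative; Clause 3: 1 negative; Clause 4: 1 negative; Clause 5: 3 negative.
Total negative literal occurrences = 7.

7


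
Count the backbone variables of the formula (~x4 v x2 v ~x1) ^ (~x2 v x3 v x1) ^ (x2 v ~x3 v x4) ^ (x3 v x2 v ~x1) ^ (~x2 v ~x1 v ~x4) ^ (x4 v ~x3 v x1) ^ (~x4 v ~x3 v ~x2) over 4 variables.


Find all satisfying assignments: 5 model(s).
Check which variables have the same value in every model.
No variable is fixed across all models.
Backbone size = 0.

0


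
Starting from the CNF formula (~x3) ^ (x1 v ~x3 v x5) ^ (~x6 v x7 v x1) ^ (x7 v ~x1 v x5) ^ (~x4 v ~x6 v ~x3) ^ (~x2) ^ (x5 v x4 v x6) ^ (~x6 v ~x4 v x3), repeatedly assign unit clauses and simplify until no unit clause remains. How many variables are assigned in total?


Unit propagation repeatedly assigns the literal in any unit clause, then simplifies.
Assignments in order: x3 = F, x2 = F.
No further unit clauses remain.
Total variables assigned = 2.

2


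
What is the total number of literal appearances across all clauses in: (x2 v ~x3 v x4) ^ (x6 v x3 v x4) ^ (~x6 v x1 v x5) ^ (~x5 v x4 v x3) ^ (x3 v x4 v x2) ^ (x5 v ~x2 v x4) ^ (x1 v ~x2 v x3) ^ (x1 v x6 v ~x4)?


Clause lengths: 3, 3, 3, 3, 3, 3, 3, 3.
Sum = 3 + 3 + 3 + 3 + 3 + 3 + 3 + 3 = 24.

24


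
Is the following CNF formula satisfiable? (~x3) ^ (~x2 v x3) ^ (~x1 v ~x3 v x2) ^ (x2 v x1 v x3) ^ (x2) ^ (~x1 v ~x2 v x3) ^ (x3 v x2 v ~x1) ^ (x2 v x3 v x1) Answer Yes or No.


Check all 8 possible truth assignments.
Number of satisfying assignments found: 0.
The formula is unsatisfiable.

No


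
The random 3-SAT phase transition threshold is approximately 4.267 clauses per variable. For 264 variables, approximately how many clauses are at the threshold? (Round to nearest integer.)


The 3-SAT phase transition occurs at approximately 4.267 clauses per variable.
m = 4.267 * 264 = 1126.488.
Rounded to nearest integer: 1126.

1126


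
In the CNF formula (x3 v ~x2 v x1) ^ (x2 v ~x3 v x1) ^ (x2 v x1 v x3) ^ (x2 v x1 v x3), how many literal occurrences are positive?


Scan each clause for unnegated literals.
Clause 1: 2 positive; Clause 2: 2 positive; Clause 3: 3 positive; Clause 4: 3 positive.
Total positive literal occurrences = 10.

10


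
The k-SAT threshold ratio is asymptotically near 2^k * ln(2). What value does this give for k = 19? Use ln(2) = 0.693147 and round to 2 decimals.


Using the asymptotic formula: threshold ~ 2^k * ln(2).
2^19 = 524288.
524288 * 0.693147 = 363408.65.

363408.65


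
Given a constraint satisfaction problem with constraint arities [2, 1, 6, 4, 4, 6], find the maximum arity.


The arities are: 2, 1, 6, 4, 4, 6.
Scan for the maximum value.
Maximum arity = 6.

6


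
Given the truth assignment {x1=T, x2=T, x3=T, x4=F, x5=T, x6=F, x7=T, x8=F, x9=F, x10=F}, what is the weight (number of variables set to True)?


The weight is the number of variables assigned True.
True variables: x1, x2, x3, x5, x7.
Weight = 5.

5


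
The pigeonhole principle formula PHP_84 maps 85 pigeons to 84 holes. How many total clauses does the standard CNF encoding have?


The PHP encoding has two parts:
1) At-least-one-hole clauses: 85 (one per pigeon, each with 84 literals).
2) At-most-one-pigeon-per-hole clauses: 84 holes * C(85,2) = 84 * 3570 = 299880.
Total clauses = 85 + 299880 = 299965.

299965


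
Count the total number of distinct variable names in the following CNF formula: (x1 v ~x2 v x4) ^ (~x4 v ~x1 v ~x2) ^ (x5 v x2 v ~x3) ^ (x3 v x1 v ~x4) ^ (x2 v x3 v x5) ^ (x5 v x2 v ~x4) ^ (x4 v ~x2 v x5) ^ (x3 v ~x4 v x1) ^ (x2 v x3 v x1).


Identify each distinct variable in the formula.
Variables found: x1, x2, x3, x4, x5.
Total distinct variables = 5.

5


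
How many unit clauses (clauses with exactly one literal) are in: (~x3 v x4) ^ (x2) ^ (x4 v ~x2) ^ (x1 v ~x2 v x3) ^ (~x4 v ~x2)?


A unit clause contains exactly one literal.
Unit clauses found: (x2).
Count = 1.

1


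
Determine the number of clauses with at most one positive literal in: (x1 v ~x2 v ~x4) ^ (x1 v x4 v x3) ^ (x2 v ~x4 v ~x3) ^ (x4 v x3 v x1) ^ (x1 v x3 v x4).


A Horn clause has at most one positive literal.
Clause 1: 1 positive lit(s) -> Horn
Clause 2: 3 positive lit(s) -> not Horn
Clause 3: 1 positive lit(s) -> Horn
Clause 4: 3 positive lit(s) -> not Horn
Clause 5: 3 positive lit(s) -> not Horn
Total Horn clauses = 2.

2


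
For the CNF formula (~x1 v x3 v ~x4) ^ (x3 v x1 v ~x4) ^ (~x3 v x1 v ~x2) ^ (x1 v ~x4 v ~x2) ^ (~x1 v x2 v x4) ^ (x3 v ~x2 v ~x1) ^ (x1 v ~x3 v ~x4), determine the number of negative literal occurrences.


Scan each clause for negated literals.
Clause 1: 2 negative; Clause 2: 1 negative; Clause 3: 2 negative; Clause 4: 2 negative; Clause 5: 1 negative; Clause 6: 2 negative; Clause 7: 2 negative.
Total negative literal occurrences = 12.

12


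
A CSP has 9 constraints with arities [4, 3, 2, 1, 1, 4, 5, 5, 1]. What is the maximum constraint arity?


The arities are: 4, 3, 2, 1, 1, 4, 5, 5, 1.
Scan for the maximum value.
Maximum arity = 5.

5


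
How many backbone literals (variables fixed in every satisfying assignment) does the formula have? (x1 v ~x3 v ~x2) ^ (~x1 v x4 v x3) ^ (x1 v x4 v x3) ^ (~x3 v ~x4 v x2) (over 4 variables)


Find all satisfying assignments: 8 model(s).
Check which variables have the same value in every model.
No variable is fixed across all models.
Backbone size = 0.

0


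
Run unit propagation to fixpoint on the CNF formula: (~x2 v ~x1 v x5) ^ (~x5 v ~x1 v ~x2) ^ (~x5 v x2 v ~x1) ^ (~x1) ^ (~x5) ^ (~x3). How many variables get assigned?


Unit propagation repeatedly assigns the literal in any unit clause, then simplifies.
Assignments in order: x1 = F, x5 = F, x3 = F.
No further unit clauses remain.
Total variables assigned = 3.

3


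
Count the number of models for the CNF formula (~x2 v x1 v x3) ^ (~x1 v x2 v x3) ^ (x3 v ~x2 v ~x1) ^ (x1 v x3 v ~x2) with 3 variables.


Enumerate all 8 truth assignments over 3 variables.
Test each against every clause.
Satisfying assignments found: 5.

5


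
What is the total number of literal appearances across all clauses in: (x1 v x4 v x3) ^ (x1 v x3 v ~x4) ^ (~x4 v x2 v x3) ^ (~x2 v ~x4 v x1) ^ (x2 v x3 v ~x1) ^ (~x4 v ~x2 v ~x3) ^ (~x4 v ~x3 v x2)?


Clause lengths: 3, 3, 3, 3, 3, 3, 3.
Sum = 3 + 3 + 3 + 3 + 3 + 3 + 3 = 21.

21


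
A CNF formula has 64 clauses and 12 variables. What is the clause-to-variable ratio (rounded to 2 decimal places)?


Clause-to-variable ratio = clauses / variables.
64 / 12 = 5.33.

5.33


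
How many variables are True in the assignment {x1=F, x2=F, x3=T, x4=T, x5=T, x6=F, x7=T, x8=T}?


The weight is the number of variables assigned True.
True variables: x3, x4, x5, x7, x8.
Weight = 5.

5


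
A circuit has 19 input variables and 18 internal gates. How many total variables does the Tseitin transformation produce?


The Tseitin transformation introduces one auxiliary variable per gate.
Total variables = inputs + gates = 19 + 18 = 37.

37


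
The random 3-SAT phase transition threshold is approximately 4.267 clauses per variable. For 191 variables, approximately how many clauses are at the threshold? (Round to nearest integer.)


The 3-SAT phase transition occurs at approximately 4.267 clauses per variable.
m = 4.267 * 191 = 814.997.
Rounded to nearest integer: 815.

815


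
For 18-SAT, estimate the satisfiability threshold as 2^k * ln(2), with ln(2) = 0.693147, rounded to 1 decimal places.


Using the asymptotic formula: threshold ~ 2^k * ln(2).
2^18 = 262144.
262144 * 0.693147 = 181704.3.

181704.3


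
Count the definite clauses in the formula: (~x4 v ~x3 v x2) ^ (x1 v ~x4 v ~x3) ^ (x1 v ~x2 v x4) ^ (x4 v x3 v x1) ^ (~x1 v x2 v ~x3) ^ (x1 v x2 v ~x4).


A definite clause has exactly one positive literal.
Clause 1: 1 positive -> definite
Clause 2: 1 positive -> definite
Clause 3: 2 positive -> not definite
Clause 4: 3 positive -> not definite
Clause 5: 1 positive -> definite
Clause 6: 2 positive -> not definite
Definite clause count = 3.

3


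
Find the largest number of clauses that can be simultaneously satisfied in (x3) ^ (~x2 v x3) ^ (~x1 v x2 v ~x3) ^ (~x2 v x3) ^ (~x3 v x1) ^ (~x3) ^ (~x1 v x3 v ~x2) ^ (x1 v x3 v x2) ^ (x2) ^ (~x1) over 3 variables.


Enumerate all 8 truth assignments.
For each, count how many of the 10 clauses are satisfied.
The formula is not fully satisfiable, so the maximum is below 10.
Maximum simultaneously satisfiable clauses = 8.

8


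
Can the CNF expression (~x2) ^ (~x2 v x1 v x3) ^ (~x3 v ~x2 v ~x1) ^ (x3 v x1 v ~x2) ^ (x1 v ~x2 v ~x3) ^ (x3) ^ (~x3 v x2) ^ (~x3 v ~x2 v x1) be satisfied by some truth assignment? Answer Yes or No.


Check all 8 possible truth assignments.
Number of satisfying assignments found: 0.
The formula is unsatisfiable.

No


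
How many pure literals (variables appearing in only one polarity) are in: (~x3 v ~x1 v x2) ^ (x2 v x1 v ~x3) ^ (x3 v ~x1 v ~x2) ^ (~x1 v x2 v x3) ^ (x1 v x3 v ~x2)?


A pure literal appears in only one polarity across all clauses.
No pure literals found.
Count = 0.

0


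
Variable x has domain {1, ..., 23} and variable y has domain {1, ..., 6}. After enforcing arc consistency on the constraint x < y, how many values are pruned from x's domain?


For the constraint x < y, x needs a supporting value in y's domain.
x can be at most 5 (one less than y's maximum).
Valid x values from domain: 5 out of 23.
Pruned = 23 - 5 = 18.

18


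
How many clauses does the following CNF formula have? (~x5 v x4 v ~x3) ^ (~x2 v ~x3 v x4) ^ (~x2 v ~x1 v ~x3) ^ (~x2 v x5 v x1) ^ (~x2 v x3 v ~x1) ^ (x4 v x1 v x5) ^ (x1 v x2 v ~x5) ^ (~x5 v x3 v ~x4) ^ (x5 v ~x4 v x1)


Each group enclosed in parentheses joined by ^ is one clause.
Counting the conjuncts: 9 clauses.

9


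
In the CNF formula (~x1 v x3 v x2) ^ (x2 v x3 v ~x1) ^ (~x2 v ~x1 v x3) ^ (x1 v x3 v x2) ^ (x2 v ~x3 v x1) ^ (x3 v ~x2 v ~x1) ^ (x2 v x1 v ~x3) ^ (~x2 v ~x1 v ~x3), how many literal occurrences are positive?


Scan each clause for unnegated literals.
Clause 1: 2 positive; Clause 2: 2 positive; Clause 3: 1 positive; Clause 4: 3 positive; Clause 5: 2 positive; Clause 6: 1 positive; Clause 7: 2 positive; Clause 8: 0 positive.
Total positive literal occurrences = 13.

13


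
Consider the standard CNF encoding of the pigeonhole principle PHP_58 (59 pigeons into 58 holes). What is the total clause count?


The PHP encoding has two parts:
1) At-least-one-hole clauses: 59 (one per pigeon, each with 58 literals).
2) At-most-one-pigeon-per-hole clauses: 58 holes * C(59,2) = 58 * 1711 = 99238.
Total clauses = 59 + 99238 = 99297.

99297


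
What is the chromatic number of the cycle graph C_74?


A cycle on an even number of vertices is bipartite: alternate two colors around the cycle.
Since 74 is even, two colors suffice, and at least two are needed because the graph has edges.
Chromatic number = 2.

2
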